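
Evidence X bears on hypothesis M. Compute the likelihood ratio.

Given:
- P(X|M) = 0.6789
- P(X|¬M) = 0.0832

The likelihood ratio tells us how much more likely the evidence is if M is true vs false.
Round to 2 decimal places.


Likelihood Ratio (LR) = P(X|M) / P(X|¬M)

LR = 0.6789 / 0.0832
   = 8.16

The evidence is 8.16 times more likely if M is true than if M is false.
Since LR > 1, the evidence supports M over ¬M.


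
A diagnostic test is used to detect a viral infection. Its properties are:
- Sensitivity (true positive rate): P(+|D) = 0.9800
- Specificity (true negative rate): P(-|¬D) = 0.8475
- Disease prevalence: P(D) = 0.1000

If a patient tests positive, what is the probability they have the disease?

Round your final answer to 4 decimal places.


Let D = has disease, + = positive test

Given:
- P(D) = 0.1000 (prevalence)
- P(+|D) = 0.9800 (sensitivity)
- P(-|¬D) = 0.8475 (specificity)
- P(+|¬D) = 0.1525 (false positive rate = 1 - specificity)

Step 1: Find P(+)
P(+) = P(+|D)P(D) + P(+|¬D)P(¬D)
     = 0.9800 × 0.1000 + 0.1525 × 0.9000
     = 0.09800000 + 0.13725000
     = 0.23525000

Step 2: Apply Bayes' theorem for P(D|+)
P(D|+) = P(+|D)P(D) / P(+)
       = 0.09800000 / 0.23525000
       = 0.4166


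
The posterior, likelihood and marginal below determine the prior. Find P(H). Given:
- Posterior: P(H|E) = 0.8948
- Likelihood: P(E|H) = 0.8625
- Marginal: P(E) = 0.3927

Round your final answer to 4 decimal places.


From Bayes' theorem: P(H|E) = P(E|H) × P(H) / P(E)

Rearranging for P(H):
P(H) = P(H|E) × P(E) / P(E|H)
     = 0.8948 × 0.3927 / 0.8625
     = 0.35138796 / 0.8625
     = 0.4074


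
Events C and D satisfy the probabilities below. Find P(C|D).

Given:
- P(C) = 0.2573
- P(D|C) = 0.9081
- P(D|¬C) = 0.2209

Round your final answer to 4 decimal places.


Bayes' theorem: P(C|D) = P(D|C) × P(C) / P(D)

Step 1: Calculate P(D) using law of total probability
P(D) = P(D|C)P(C) + P(D|¬C)P(¬C)
     = 0.9081 × 0.2573 + 0.2209 × 0.7427
     = 0.23365413 + 0.16406243
     = 0.39771656

Step 2: Apply Bayes' theorem
P(C|D) = P(D|C) × P(C) / P(D)
       = 0.23365413 / 0.39771656
       = 0.5875


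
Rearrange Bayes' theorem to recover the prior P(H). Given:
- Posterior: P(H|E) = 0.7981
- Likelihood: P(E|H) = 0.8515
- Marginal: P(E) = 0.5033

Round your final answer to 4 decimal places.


From Bayes' theorem: P(H|E) = P(E|H) × P(H) / P(E)

Rearranging for P(H):
P(H) = P(H|E) × P(E) / P(E|H)
     = 0.7981 × 0.5033 / 0.8515
     = 0.40168373 / 0.8515
     = 0.4717


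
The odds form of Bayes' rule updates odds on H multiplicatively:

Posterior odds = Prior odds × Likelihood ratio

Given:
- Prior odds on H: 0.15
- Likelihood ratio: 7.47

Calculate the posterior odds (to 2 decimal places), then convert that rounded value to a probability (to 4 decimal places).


Step 1: Calculate posterior odds
Posterior odds = Prior odds × LR
               = 0.15 × 7.47
               = 1.12

Step 2: Convert to probability
P(H|E) = Posterior odds / (1 + Posterior odds)
       = 1.12 / (1 + 1.12)
       = 1.12 / 2.12
       = 0.5283

The evidence increased P(H) from 0.1304 to 0.5283.


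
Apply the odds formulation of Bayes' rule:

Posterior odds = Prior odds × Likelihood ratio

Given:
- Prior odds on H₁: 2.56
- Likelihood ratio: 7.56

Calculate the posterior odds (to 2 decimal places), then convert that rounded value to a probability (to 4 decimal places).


Step 1: Calculate posterior odds
Posterior odds = Prior odds × LR
               = 2.56 × 7.56
               = 19.35

Step 2: Convert to probability
P(H₁|E) = Posterior odds / (1 + Posterior odds)
       = 19.35 / (1 + 19.35)
       = 19.35 / 20.35
       = 0.9509

The evidence increased P(H₁) from 0.7191 to 0.9509.


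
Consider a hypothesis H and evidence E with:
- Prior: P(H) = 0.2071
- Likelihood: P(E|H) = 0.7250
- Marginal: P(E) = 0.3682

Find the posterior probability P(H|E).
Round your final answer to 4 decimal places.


Using Bayes' theorem:

P(H|E) = P(E|H) × P(H) / P(E)
       = 0.7250 × 0.2071 / 0.3682
       = 0.15014750 / 0.3682
       = 0.4078

The evidence strengthens our belief in H.
Prior: 0.2071 → Posterior: 0.4078


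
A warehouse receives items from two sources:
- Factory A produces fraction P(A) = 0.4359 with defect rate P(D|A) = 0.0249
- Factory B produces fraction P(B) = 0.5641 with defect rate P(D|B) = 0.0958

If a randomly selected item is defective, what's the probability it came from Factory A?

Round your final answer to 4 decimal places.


Let A = from Factory A, D = defective

Given:
- P(A) = 0.4359, P(B) = 0.5641
- P(D|A) = 0.0249, P(D|B) = 0.0958

Step 1: Find P(D)
P(D) = P(D|A)P(A) + P(D|B)P(B)
     = 0.0249 × 0.4359 + 0.0958 × 0.5641
     = 0.01085391 + 0.05404078
     = 0.06489469

Step 2: Apply Bayes' theorem
P(A|D) = P(D|A)P(A) / P(D)
       = 0.01085391 / 0.06489469
       = 0.1673


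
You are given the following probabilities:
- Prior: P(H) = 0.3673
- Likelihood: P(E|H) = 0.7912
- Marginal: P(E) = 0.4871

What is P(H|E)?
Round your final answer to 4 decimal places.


Using Bayes' theorem:

P(H|E) = P(E|H) × P(H) / P(E)
       = 0.7912 × 0.3673 / 0.4871
       = 0.29060776 / 0.4871
       = 0.5966

The evidence strengthens our belief in H.
Prior: 0.3673 → Posterior: 0.5966


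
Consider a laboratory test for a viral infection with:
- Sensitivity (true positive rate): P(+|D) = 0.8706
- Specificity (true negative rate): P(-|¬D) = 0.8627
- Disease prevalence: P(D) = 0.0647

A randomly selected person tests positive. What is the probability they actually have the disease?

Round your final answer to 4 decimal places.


Let D = has disease, + = positive test

Given:
- P(D) = 0.0647 (prevalence)
- P(+|D) = 0.8706 (sensitivity)
- P(-|¬D) = 0.8627 (specificity)
- P(+|¬D) = 0.1373 (false positive rate = 1 - specificity)

Step 1: Find P(+)
P(+) = P(+|D)P(D) + P(+|¬D)P(¬D)
     = 0.8706 × 0.0647 + 0.1373 × 0.9353
     = 0.05632782 + 0.12841669
     = 0.18474451

Step 2: Apply Bayes' theorem for P(D|+)
P(D|+) = P(+|D)P(D) / P(+)
       = 0.05632782 / 0.18474451
       = 0.3049


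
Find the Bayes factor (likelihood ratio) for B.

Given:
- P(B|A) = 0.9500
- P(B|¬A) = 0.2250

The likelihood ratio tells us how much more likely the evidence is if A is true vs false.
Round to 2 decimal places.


Likelihood Ratio (LR) = P(B|A) / P(B|¬A)

LR = 0.9500 / 0.2250
   = 4.22

The evidence is 4.22 times more likely if A is true than if A is false.
Because LR exceeds 1, B is evidence for A.


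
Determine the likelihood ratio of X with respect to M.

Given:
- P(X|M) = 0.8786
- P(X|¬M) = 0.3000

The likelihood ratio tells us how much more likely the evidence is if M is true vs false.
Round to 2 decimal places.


Likelihood Ratio (LR) = P(X|M) / P(X|¬M)

LR = 0.8786 / 0.3000
   = 2.93

The evidence is 2.93 times more likely if M is true than if M is false.
Since LR > 1, the evidence supports M over ¬M.


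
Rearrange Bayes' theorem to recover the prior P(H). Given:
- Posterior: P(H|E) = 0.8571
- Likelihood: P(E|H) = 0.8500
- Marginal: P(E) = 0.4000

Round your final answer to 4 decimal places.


From Bayes' theorem: P(H|E) = P(E|H) × P(H) / P(E)

Rearranging for P(H):
P(H) = P(H|E) × P(E) / P(E|H)
     = 0.8571 × 0.4000 / 0.8500
     = 0.34284000 / 0.8500
     = 0.4033


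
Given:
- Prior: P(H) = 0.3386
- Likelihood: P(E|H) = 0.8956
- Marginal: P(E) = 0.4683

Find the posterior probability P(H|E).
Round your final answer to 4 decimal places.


Using Bayes' theorem:

P(H|E) = P(E|H) × P(H) / P(E)
       = 0.8956 × 0.3386 / 0.4683
       = 0.30325016 / 0.4683
       = 0.6476

The evidence strengthens our belief in H.
Prior: 0.3386 → Posterior: 0.6476


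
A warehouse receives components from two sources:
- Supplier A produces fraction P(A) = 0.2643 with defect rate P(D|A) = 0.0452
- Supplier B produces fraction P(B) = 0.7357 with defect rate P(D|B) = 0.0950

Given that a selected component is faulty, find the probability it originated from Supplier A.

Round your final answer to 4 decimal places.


Let A = from Supplier A, D = faulty

Given:
- P(A) = 0.2643, P(B) = 0.7357
- P(D|A) = 0.0452, P(D|B) = 0.0950

Step 1: Find P(D)
P(D) = P(D|A)P(A) + P(D|B)P(B)
     = 0.0452 × 0.2643 + 0.0950 × 0.7357
     = 0.01194636 + 0.06989150
     = 0.08183786

Step 2: Apply Bayes' theorem
P(A|D) = P(D|A)P(A) / P(D)
       = 0.01194636 / 0.08183786
       = 0.1460


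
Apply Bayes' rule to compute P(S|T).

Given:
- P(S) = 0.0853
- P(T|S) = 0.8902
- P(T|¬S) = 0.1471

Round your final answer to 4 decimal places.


Bayes' theorem: P(S|T) = P(T|S) × P(S) / P(T)

Step 1: Calculate P(T) using law of total probability
P(T) = P(T|S)P(S) + P(T|¬S)P(¬S)
     = 0.8902 × 0.0853 + 0.1471 × 0.9147
     = 0.07593406 + 0.13455237
     = 0.21048643

Step 2: Apply Bayes' theorem
P(S|T) = P(T|S) × P(S) / P(T)
       = 0.07593406 / 0.21048643
       = 0.3608


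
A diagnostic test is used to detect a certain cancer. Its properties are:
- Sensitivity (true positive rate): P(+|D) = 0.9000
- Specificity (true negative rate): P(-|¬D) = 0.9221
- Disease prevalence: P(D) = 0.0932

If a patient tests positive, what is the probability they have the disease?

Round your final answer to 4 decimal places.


Let D = has disease, + = positive test

Given:
- P(D) = 0.0932 (prevalence)
- P(+|D) = 0.9000 (sensitivity)
- P(-|¬D) = 0.9221 (specificity)
- P(+|¬D) = 0.0779 (false positive rate = 1 - specificity)

Step 1: Find P(+)
P(+) = P(+|D)P(D) + P(+|¬D)P(¬D)
     = 0.9000 × 0.0932 + 0.0779 × 0.9068
     = 0.08388000 + 0.07063972
     = 0.15451972

Step 2: Apply Bayes' theorem for P(D|+)
P(D|+) = P(+|D)P(D) / P(+)
       = 0.08388000 / 0.15451972
       = 0.5428


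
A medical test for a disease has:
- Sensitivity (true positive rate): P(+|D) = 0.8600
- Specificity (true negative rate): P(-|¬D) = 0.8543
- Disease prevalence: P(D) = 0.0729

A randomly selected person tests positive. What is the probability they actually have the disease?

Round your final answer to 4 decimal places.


Let D = has disease, + = positive test

Given:
- P(D) = 0.0729 (prevalence)
- P(+|D) = 0.8600 (sensitivity)
- P(-|¬D) = 0.8543 (specificity)
- P(+|¬D) = 0.1457 (false positive rate = 1 - specificity)

Step 1: Find P(+)
P(+) = P(+|D)P(D) + P(+|¬D)P(¬D)
     = 0.8600 × 0.0729 + 0.1457 × 0.9271
     = 0.06269400 + 0.13507847
     = 0.19777247

Step 2: Apply Bayes' theorem for P(D|+)
P(D|+) = P(+|D)P(D) / P(+)
       = 0.06269400 / 0.19777247
       = 0.3170


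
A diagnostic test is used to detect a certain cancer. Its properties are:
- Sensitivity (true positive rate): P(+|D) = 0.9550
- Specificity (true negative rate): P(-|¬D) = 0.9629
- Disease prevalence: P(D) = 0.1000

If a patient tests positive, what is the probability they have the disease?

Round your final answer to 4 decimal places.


Let D = has disease, + = positive test

Given:
- P(D) = 0.1000 (prevalence)
- P(+|D) = 0.9550 (sensitivity)
- P(-|¬D) = 0.9629 (specificity)
- P(+|¬D) = 0.0371 (false positive rate = 1 - specificity)

Step 1: Find P(+)
P(+) = P(+|D)P(D) + P(+|¬D)P(¬D)
     = 0.9550 × 0.1000 + 0.0371 × 0.9000
     = 0.09550000 + 0.03339000
     = 0.12889000

Step 2: Apply Bayes' theorem for P(D|+)
P(D|+) = P(+|D)P(D) / P(+)
       = 0.09550000 / 0.12889000
       = 0.7409


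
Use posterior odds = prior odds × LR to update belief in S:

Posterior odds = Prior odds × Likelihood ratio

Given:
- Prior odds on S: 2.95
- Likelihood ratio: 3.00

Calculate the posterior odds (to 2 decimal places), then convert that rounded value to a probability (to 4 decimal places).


Step 1: Calculate posterior odds
Posterior odds = Prior odds × LR
               = 2.95 × 3.00
               = 8.85

Step 2: Convert to probability
P(S|E) = Posterior odds / (1 + Posterior odds)
       = 8.85 / (1 + 8.85)
       = 8.85 / 9.85
       = 0.8985

The evidence increased P(S) from 0.7468 to 0.8985.


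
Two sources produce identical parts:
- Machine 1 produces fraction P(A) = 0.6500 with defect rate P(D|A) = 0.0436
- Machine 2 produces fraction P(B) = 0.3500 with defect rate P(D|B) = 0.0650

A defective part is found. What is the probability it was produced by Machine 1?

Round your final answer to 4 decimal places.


Let A = from Machine 1, D = defective

Given:
- P(A) = 0.6500, P(B) = 0.3500
- P(D|A) = 0.0436, P(D|B) = 0.0650

Step 1: Find P(D)
P(D) = P(D|A)P(A) + P(D|B)P(B)
     = 0.0436 × 0.6500 + 0.0650 × 0.3500
     = 0.02834000 + 0.02275000
     = 0.05109000

Step 2: Apply Bayes' theorem
P(A|D) = P(D|A)P(A) / P(D)
       = 0.02834000 / 0.05109000
       = 0.5547


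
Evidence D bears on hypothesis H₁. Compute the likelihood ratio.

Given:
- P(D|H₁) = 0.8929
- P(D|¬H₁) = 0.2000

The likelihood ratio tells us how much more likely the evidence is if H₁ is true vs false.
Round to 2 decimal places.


Likelihood Ratio (LR) = P(D|H₁) / P(D|¬H₁)

LR = 0.8929 / 0.2000
   = 4.46

The evidence is 4.46 times more likely if H₁ is true than if H₁ is false.
Because LR exceeds 1, D is evidence for H₁.


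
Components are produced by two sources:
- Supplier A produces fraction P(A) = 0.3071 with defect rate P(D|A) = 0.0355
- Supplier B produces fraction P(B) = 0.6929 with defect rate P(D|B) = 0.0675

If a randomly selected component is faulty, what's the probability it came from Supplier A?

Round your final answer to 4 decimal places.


Let A = from Supplier A, D = faulty

Given:
- P(A) = 0.3071, P(B) = 0.6929
- P(D|A) = 0.0355, P(D|B) = 0.0675

Step 1: Find P(D)
P(D) = P(D|A)P(A) + P(D|B)P(B)
     = 0.0355 × 0.3071 + 0.0675 × 0.6929
     = 0.01090205 + 0.04677075
     = 0.05767280

Step 2: Apply Bayes' theorem
P(A|D) = P(D|A)P(A) / P(D)
       = 0.01090205 / 0.05767280
       = 0.1890


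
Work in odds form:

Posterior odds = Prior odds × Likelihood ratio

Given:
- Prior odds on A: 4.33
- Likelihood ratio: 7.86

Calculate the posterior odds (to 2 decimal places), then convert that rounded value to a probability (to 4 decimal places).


Step 1: Calculate posterior odds
Posterior odds = Prior odds × LR
               = 4.33 × 7.86
               = 34.03

Step 2: Convert to probability
P(A|E) = Posterior odds / (1 + Posterior odds)
       = 34.03 / (1 + 34.03)
       = 34.03 / 35.03
       = 0.9715

The evidence increased P(A) from 0.8124 to 0.9715.


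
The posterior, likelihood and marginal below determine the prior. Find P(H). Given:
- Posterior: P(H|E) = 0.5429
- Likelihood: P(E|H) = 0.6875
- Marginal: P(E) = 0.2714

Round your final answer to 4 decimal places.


From Bayes' theorem: P(H|E) = P(E|H) × P(H) / P(E)

Rearranging for P(H):
P(H) = P(H|E) × P(E) / P(E|H)
     = 0.5429 × 0.2714 / 0.6875
     = 0.14734306 / 0.6875
     = 0.2143


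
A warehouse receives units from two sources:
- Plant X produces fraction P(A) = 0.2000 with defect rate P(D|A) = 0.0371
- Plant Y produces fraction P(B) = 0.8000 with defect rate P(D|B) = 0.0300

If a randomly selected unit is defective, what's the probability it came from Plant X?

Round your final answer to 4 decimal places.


Let A = from Plant X, D = defective

Given:
- P(A) = 0.2000, P(B) = 0.8000
- P(D|A) = 0.0371, P(D|B) = 0.0300

Step 1: Find P(D)
P(D) = P(D|A)P(A) + P(D|B)P(B)
     = 0.0371 × 0.2000 + 0.0300 × 0.8000
     = 0.00742000 + 0.02400000
     = 0.03142000

Step 2: Apply Bayes' theorem
P(A|D) = P(D|A)P(A) / P(D)
       = 0.00742000 / 0.03142000
       = 0.2362


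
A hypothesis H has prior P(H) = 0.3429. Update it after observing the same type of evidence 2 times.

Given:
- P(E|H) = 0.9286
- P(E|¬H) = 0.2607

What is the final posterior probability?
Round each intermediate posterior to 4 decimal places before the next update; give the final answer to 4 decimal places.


Sequential Bayesian updating:

Initial prior: P(H) = 0.3429

Update 1:
  P(E) = 0.9286 × 0.3429 + 0.2607 × 0.6571 = 0.31841694 + 0.17130597 = 0.48972291
  P(H|E) = 0.31841694 / 0.48972291 = 0.6502

Update 2:
  P(E) = 0.9286 × 0.6502 + 0.2607 × 0.3498 = 0.60377572 + 0.09119286 = 0.69496858
  P(H|E) = 0.60377572 / 0.69496858 = 0.8688

Final posterior: 0.8688


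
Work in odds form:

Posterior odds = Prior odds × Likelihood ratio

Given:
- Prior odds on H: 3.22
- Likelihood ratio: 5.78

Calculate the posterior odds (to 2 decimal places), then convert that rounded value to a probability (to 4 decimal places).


Step 1: Calculate posterior odds
Posterior odds = Prior odds × LR
               = 3.22 × 5.78
               = 18.61

Step 2: Convert to probability
P(H|E) = Posterior odds / (1 + Posterior odds)
       = 18.61 / (1 + 18.61)
       = 18.61 / 19.61
       = 0.9490

The evidence increased P(H) from 0.7630 to 0.9490.


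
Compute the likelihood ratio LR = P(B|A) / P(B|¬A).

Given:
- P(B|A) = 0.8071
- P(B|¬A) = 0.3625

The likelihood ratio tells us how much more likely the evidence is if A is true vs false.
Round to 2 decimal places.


Likelihood Ratio (LR) = P(B|A) / P(B|¬A)

LR = 0.8071 / 0.3625
   = 2.23

The evidence is 2.23 times more likely if A is true than if A is false.
Because LR exceeds 1, B is evidence for A.


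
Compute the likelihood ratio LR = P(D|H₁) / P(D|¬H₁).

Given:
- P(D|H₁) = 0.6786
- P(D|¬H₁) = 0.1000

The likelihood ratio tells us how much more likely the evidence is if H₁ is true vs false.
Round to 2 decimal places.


Likelihood Ratio (LR) = P(D|H₁) / P(D|¬H₁)

LR = 0.6786 / 0.1000
   = 6.79

The evidence is 6.79 times more likely if H₁ is true than if H₁ is false.
Because LR exceeds 1, D is evidence for H₁.


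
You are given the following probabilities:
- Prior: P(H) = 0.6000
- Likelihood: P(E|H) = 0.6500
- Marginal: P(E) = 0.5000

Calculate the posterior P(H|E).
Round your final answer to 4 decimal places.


Using Bayes' theorem:

P(H|E) = P(E|H) × P(H) / P(E)
       = 0.6500 × 0.6000 / 0.5000
       = 0.39000000 / 0.5000
       = 0.7800

The evidence strengthens our belief in H.
Prior: 0.6000 → Posterior: 0.7800


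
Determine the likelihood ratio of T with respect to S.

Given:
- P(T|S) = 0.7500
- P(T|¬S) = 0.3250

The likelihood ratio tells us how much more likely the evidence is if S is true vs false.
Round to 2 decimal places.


Likelihood Ratio (LR) = P(T|S) / P(T|¬S)

LR = 0.7500 / 0.3250
   = 2.31

The evidence is 2.31 times more likely if S is true than if S is false.
Since LR > 1, the evidence supports S over ¬S.


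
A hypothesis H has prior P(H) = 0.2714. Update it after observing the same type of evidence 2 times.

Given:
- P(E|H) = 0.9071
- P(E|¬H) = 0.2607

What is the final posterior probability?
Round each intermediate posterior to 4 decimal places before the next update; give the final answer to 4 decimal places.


Sequential Bayesian updating:

Initial prior: P(H) = 0.2714

Update 1:
  P(E) = 0.9071 × 0.2714 + 0.2607 × 0.7286 = 0.24618694 + 0.18994602 = 0.43613296
  P(H|E) = 0.24618694 / 0.43613296 = 0.5645

Update 2:
  P(E) = 0.9071 × 0.5645 + 0.2607 × 0.4355 = 0.51205795 + 0.11353485 = 0.62559280
  P(H|E) = 0.51205795 / 0.62559280 = 0.8185

Final posterior: 0.8185


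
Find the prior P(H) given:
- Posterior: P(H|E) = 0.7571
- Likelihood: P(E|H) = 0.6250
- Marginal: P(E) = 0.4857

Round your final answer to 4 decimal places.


From Bayes' theorem: P(H|E) = P(E|H) × P(H) / P(E)

Rearranging for P(H):
P(H) = P(H|E) × P(E) / P(E|H)
     = 0.7571 × 0.4857 / 0.6250
     = 0.36772347 / 0.6250
     = 0.5884


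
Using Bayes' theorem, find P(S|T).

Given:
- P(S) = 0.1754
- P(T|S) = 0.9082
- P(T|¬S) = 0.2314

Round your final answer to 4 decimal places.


Bayes' theorem: P(S|T) = P(T|S) × P(S) / P(T)

Step 1: Calculate P(T) using law of total probability
P(T) = P(T|S)P(S) + P(T|¬S)P(¬S)
     = 0.9082 × 0.1754 + 0.2314 × 0.8246
     = 0.15929828 + 0.19081244
     = 0.35011072

Step 2: Apply Bayes' theorem
P(S|T) = P(T|S) × P(S) / P(T)
       = 0.15929828 / 0.35011072
       = 0.4550


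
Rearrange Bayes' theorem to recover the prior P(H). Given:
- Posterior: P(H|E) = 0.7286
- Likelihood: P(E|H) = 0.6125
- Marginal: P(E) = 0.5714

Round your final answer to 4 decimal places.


From Bayes' theorem: P(H|E) = P(E|H) × P(H) / P(E)

Rearranging for P(H):
P(H) = P(H|E) × P(E) / P(E|H)
     = 0.7286 × 0.5714 / 0.6125
     = 0.41632204 / 0.6125
     = 0.6797


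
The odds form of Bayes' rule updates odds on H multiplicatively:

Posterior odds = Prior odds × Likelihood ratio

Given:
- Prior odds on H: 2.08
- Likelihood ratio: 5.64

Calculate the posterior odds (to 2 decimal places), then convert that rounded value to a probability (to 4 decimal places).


Step 1: Calculate posterior odds
Posterior odds = Prior odds × LR
               = 2.08 × 5.64
               = 11.73

Step 2: Convert to probability
P(H|E) = Posterior odds / (1 + Posterior odds)
       = 11.73 / (1 + 11.73)
       = 11.73 / 12.73
       = 0.9214

The evidence increased P(H) from 0.6753 to 0.9214.


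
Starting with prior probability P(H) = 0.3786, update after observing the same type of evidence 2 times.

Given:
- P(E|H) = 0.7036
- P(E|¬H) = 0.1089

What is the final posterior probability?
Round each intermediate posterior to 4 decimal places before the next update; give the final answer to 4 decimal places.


Sequential Bayesian updating:

Initial prior: P(H) = 0.3786

Update 1:
  P(E) = 0.7036 × 0.3786 + 0.1089 × 0.6214 = 0.26638296 + 0.06767046 = 0.33405342
  P(H|E) = 0.26638296 / 0.33405342 = 0.7974

Update 2:
  P(E) = 0.7036 × 0.7974 + 0.1089 × 0.2026 = 0.56105064 + 0.02206314 = 0.58311378
  P(H|E) = 0.56105064 / 0.58311378 = 0.9622

Final posterior: 0.9622


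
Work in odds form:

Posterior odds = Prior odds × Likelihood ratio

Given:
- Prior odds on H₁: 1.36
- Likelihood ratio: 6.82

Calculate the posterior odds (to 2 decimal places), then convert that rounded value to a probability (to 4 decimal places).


Step 1: Calculate posterior odds
Posterior odds = Prior odds × LR
               = 1.36 × 6.82
               = 9.28

Step 2: Convert to probability
P(H₁|E) = Posterior odds / (1 + Posterior odds)
       = 9.28 / (1 + 9.28)
       = 9.28 / 10.28
       = 0.9027

The evidence increased P(H₁) from 0.5763 to 0.9027.


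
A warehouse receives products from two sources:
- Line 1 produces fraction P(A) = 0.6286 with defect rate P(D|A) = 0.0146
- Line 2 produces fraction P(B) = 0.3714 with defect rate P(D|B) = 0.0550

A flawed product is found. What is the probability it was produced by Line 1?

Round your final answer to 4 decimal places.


Let A = from Line 1, D = flawed

Given:
- P(A) = 0.6286, P(B) = 0.3714
- P(D|A) = 0.0146, P(D|B) = 0.0550

Step 1: Find P(D)
P(D) = P(D|A)P(A) + P(D|B)P(B)
     = 0.0146 × 0.6286 + 0.0550 × 0.3714
     = 0.00917756 + 0.02042700
     = 0.02960456

Step 2: Apply Bayes' theorem
P(A|D) = P(D|A)P(A) / P(D)
       = 0.00917756 / 0.02960456
       = 0.3100


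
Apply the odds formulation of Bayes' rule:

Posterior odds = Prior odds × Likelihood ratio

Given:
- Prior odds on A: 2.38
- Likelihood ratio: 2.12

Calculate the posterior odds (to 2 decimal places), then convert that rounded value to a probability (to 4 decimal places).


Step 1: Calculate posterior odds
Posterior odds = Prior odds × LR
               = 2.38 × 2.12
               = 5.05

Step 2: Convert to probability
P(A|E) = Posterior odds / (1 + Posterior odds)
       = 5.05 / (1 + 5.05)
       = 5.05 / 6.05
       = 0.8347

The evidence increased P(A) from 0.7041 to 0.8347.


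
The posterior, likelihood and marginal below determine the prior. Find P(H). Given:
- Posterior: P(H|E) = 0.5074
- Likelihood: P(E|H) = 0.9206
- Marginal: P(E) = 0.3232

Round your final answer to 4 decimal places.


From Bayes' theorem: P(H|E) = P(E|H) × P(H) / P(E)

Rearranging for P(H):
P(H) = P(H|E) × P(E) / P(E|H)
     = 0.5074 × 0.3232 / 0.9206
     = 0.16399168 / 0.9206
     = 0.1781


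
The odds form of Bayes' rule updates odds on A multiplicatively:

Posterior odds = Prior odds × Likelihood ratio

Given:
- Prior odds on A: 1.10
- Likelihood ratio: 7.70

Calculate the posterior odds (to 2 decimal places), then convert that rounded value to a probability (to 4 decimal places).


Step 1: Calculate posterior odds
Posterior odds = Prior odds × LR
               = 1.10 × 7.70
               = 8.47

Step 2: Convert to probability
P(A|E) = Posterior odds / (1 + Posterior odds)
       = 8.47 / (1 + 8.47)
       = 8.47 / 9.47
       = 0.8944

The evidence increased P(A) from 0.5238 to 0.8944.


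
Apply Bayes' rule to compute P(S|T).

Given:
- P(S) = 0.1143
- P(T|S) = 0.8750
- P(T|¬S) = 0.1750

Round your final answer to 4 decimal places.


Bayes' theorem: P(S|T) = P(T|S) × P(S) / P(T)

Step 1: Calculate P(T) using law of total probability
P(T) = P(T|S)P(S) + P(T|¬S)P(¬S)
     = 0.8750 × 0.1143 + 0.1750 × 0.8857
     = 0.10001250 + 0.15499750
     = 0.25501000

Step 2: Apply Bayes' theorem
P(S|T) = P(T|S) × P(S) / P(T)
       = 0.10001250 / 0.25501000
       = 0.3922


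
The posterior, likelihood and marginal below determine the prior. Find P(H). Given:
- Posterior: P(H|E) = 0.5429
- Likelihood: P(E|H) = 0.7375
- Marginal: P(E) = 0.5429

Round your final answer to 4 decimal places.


From Bayes' theorem: P(H|E) = P(E|H) × P(H) / P(E)

Rearranging for P(H):
P(H) = P(H|E) × P(E) / P(E|H)
     = 0.5429 × 0.5429 / 0.7375
     = 0.29474041 / 0.7375
     = 0.3996


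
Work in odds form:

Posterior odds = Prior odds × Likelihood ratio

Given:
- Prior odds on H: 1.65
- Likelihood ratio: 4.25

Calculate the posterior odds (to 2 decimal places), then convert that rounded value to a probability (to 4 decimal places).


Step 1: Calculate posterior odds
Posterior odds = Prior odds × LR
               = 1.65 × 4.25
               = 7.01

Step 2: Convert to probability
P(H|E) = Posterior odds / (1 + Posterior odds)
       = 7.01 / (1 + 7.01)
       = 7.01 / 8.01
       = 0.8752

The evidence increased P(H) from 0.6226 to 0.8752.


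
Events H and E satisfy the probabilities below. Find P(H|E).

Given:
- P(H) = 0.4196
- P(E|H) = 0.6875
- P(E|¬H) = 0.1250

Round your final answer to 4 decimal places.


Bayes' theorem: P(H|E) = P(E|H) × P(H) / P(E)

Step 1: Calculate P(E) using law of total probability
P(E) = P(E|H)P(H) + P(E|¬H)P(¬H)
     = 0.6875 × 0.4196 + 0.1250 × 0.5804
     = 0.28847500 + 0.07255000
     = 0.36102500

Step 2: Apply Bayes' theorem
P(H|E) = P(E|H) × P(H) / P(E)
       = 0.28847500 / 0.36102500
       = 0.7990


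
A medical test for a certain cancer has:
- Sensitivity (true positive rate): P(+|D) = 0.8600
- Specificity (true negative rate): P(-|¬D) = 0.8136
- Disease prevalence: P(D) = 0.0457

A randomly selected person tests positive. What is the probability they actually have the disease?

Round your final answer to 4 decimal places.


Let D = has disease, + = positive test

Given:
- P(D) = 0.0457 (prevalence)
- P(+|D) = 0.8600 (sensitivity)
- P(-|¬D) = 0.8136 (specificity)
- P(+|¬D) = 0.1864 (false positive rate = 1 - specificity)

Step 1: Find P(+)
P(+) = P(+|D)P(D) + P(+|¬D)P(¬D)
     = 0.8600 × 0.0457 + 0.1864 × 0.9543
     = 0.03930200 + 0.17788152
     = 0.21718352

Step 2: Apply Bayes' theorem for P(D|+)
P(D|+) = P(+|D)P(D) / P(+)
       = 0.03930200 / 0.21718352
       = 0.1810


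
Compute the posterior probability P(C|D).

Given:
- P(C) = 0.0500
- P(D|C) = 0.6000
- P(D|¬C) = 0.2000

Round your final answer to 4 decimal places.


Bayes' theorem: P(C|D) = P(D|C) × P(C) / P(D)

Step 1: Calculate P(D) using law of total probability
P(D) = P(D|C)P(C) + P(D|¬C)P(¬C)
     = 0.6000 × 0.0500 + 0.2000 × 0.9500
     = 0.03000000 + 0.19000000
     = 0.22000000

Step 2: Apply Bayes' theorem
P(C|D) = P(D|C) × P(C) / P(D)
       = 0.03000000 / 0.22000000
       = 0.1364


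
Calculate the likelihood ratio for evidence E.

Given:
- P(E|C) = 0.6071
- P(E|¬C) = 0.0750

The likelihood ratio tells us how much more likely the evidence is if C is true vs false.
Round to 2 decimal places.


Likelihood Ratio (LR) = P(E|C) / P(E|¬C)

LR = 0.6071 / 0.0750
   = 8.09

The evidence is 8.09 times more likely if C is true than if C is false.
Since LR > 1, the evidence supports C over ¬C.


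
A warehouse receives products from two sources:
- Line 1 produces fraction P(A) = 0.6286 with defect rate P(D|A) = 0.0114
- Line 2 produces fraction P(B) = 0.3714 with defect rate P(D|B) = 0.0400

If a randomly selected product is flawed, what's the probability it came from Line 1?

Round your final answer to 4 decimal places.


Let A = from Line 1, D = flawed

Given:
- P(A) = 0.6286, P(B) = 0.3714
- P(D|A) = 0.0114, P(D|B) = 0.0400

Step 1: Find P(D)
P(D) = P(D|A)P(A) + P(D|B)P(B)
     = 0.0114 × 0.6286 + 0.0400 × 0.3714
     = 0.00716604 + 0.01485600
     = 0.02202204

Step 2: Apply Bayes' theorem
P(A|D) = P(D|A)P(A) / P(D)
       = 0.00716604 / 0.02202204
       = 0.3254


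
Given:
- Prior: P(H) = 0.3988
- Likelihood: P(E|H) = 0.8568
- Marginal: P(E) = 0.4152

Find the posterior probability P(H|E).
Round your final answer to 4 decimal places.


Using Bayes' theorem:

P(H|E) = P(E|H) × P(H) / P(E)
       = 0.8568 × 0.3988 / 0.4152
       = 0.34169184 / 0.4152
       = 0.8230

The evidence strengthens our belief in H.
Prior: 0.3988 → Posterior: 0.8230


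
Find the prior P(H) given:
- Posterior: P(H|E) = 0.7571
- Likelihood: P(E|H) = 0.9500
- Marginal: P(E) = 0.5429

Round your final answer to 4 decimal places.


From Bayes' theorem: P(H|E) = P(E|H) × P(H) / P(E)

Rearranging for P(H):
P(H) = P(H|E) × P(E) / P(E|H)
     = 0.7571 × 0.5429 / 0.9500
     = 0.41102959 / 0.9500
     = 0.4327


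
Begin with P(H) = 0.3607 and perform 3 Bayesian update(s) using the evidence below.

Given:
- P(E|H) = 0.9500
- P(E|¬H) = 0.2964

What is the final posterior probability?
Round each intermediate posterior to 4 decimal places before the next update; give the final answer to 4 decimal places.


Sequential Bayesian updating:

Initial prior: P(H) = 0.3607

Update 1:
  P(E) = 0.9500 × 0.3607 + 0.2964 × 0.6393 = 0.34266500 + 0.18948852 = 0.53215352
  P(H|E) = 0.34266500 / 0.53215352 = 0.6439

Update 2:
  P(E) = 0.9500 × 0.6439 + 0.2964 × 0.3561 = 0.61170500 + 0.10554804 = 0.71725304
  P(H|E) = 0.61170500 / 0.71725304 = 0.8528

Update 3:
  P(E) = 0.9500 × 0.8528 + 0.2964 × 0.1472 = 0.81016000 + 0.04363008 = 0.85379008
  P(H|E) = 0.81016000 / 0.85379008 = 0.9489

Final posterior: 0.9489


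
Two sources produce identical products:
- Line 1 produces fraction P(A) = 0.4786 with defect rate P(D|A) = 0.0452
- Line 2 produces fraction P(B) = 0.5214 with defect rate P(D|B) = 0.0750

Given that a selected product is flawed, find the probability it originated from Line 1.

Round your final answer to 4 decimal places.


Let A = from Line 1, D = flawed

Given:
- P(A) = 0.4786, P(B) = 0.5214
- P(D|A) = 0.0452, P(D|B) = 0.0750

Step 1: Find P(D)
P(D) = P(D|A)P(A) + P(D|B)P(B)
     = 0.0452 × 0.4786 + 0.0750 × 0.5214
     = 0.02163272 + 0.03910500
     = 0.06073772

Step 2: Apply Bayes' theorem
P(A|D) = P(D|A)P(A) / P(D)
       = 0.02163272 / 0.06073772
       = 0.3562


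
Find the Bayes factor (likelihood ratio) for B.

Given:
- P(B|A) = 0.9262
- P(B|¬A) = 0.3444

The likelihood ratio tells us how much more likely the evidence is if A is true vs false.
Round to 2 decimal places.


Likelihood Ratio (LR) = P(B|A) / P(B|¬A)

LR = 0.9262 / 0.3444
   = 2.69

The evidence is 2.69 times more likely if A is true than if A is false.
Since LR > 1, the evidence supports A over ¬A.


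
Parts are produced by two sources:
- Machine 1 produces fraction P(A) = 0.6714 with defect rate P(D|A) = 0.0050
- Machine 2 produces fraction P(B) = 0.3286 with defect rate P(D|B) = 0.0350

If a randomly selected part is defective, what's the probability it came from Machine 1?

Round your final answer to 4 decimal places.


Let A = from Machine 1, D = defective

Given:
- P(A) = 0.6714, P(B) = 0.3286
- P(D|A) = 0.0050, P(D|B) = 0.0350

Step 1: Find P(D)
P(D) = P(D|A)P(A) + P(D|B)P(B)
     = 0.0050 × 0.6714 + 0.0350 × 0.3286
     = 0.00335700 + 0.01150100
     = 0.01485800

Step 2: Apply Bayes' theorem
P(A|D) = P(D|A)P(A) / P(D)
       = 0.00335700 / 0.01485800
       = 0.2259


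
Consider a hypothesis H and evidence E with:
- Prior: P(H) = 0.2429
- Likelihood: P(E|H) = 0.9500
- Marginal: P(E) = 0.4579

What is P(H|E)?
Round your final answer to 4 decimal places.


Using Bayes' theorem:

P(H|E) = P(E|H) × P(H) / P(E)
       = 0.9500 × 0.2429 / 0.4579
       = 0.23075500 / 0.4579
       = 0.5039

The evidence strengthens our belief in H.
Prior: 0.2429 → Posterior: 0.5039


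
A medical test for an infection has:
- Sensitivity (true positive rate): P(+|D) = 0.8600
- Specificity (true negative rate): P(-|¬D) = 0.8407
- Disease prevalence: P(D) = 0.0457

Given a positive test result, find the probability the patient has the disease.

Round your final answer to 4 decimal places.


Let D = has disease, + = positive test

Given:
- P(D) = 0.0457 (prevalence)
- P(+|D) = 0.8600 (sensitivity)
- P(-|¬D) = 0.8407 (specificity)
- P(+|¬D) = 0.1593 (false positive rate = 1 - specificity)

Step 1: Find P(+)
P(+) = P(+|D)P(D) + P(+|¬D)P(¬D)
     = 0.8600 × 0.0457 + 0.1593 × 0.9543
     = 0.03930200 + 0.15201999
     = 0.19132199

Step 2: Apply Bayes' theorem for P(D|+)
P(D|+) = P(+|D)P(D) / P(+)
       = 0.03930200 / 0.19132199
       = 0.2054


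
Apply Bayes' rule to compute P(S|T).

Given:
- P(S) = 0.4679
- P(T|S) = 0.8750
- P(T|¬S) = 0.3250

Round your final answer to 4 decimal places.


Bayes' theorem: P(S|T) = P(T|S) × P(S) / P(T)

Step 1: Calculate P(T) using law of total probability
P(T) = P(T|S)P(S) + P(T|¬S)P(¬S)
     = 0.8750 × 0.4679 + 0.3250 × 0.5321
     = 0.40941250 + 0.17293250
     = 0.58234500

Step 2: Apply Bayes' theorem
P(S|T) = P(T|S) × P(S) / P(T)
       = 0.40941250 / 0.58234500
       = 0.7030


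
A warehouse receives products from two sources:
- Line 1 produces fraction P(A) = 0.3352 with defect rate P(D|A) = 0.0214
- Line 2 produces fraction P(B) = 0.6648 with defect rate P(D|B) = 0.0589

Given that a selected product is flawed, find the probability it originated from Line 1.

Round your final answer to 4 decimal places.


Let A = from Line 1, D = flawed

Given:
- P(A) = 0.3352, P(B) = 0.6648
- P(D|A) = 0.0214, P(D|B) = 0.0589

Step 1: Find P(D)
P(D) = P(D|A)P(A) + P(D|B)P(B)
     = 0.0214 × 0.3352 + 0.0589 × 0.6648
     = 0.00717328 + 0.03915672
     = 0.04633000

Step 2: Apply Bayes' theorem
P(A|D) = P(D|A)P(A) / P(D)
       = 0.00717328 / 0.04633000
       = 0.1548


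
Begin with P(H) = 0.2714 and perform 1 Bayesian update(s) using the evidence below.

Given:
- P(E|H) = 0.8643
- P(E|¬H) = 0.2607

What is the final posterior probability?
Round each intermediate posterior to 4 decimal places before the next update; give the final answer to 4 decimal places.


Sequential Bayesian updating:

Initial prior: P(H) = 0.2714

Update 1:
  P(E) = 0.8643 × 0.2714 + 0.2607 × 0.7286 = 0.23457102 + 0.18994602 = 0.42451704
  P(H|E) = 0.23457102 / 0.42451704 = 0.5526

Final posterior: 0.5526


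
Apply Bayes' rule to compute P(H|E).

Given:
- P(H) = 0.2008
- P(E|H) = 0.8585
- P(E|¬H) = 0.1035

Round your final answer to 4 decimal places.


Bayes' theorem: P(H|E) = P(E|H) × P(H) / P(E)

Step 1: Calculate P(E) using law of total probability
P(E) = P(E|H)P(H) + P(E|¬H)P(¬H)
     = 0.8585 × 0.2008 + 0.1035 × 0.7992
     = 0.17238680 + 0.08271720
     = 0.25510400

Step 2: Apply Bayes' theorem
P(H|E) = P(E|H) × P(H) / P(E)
       = 0.17238680 / 0.25510400
       = 0.6758


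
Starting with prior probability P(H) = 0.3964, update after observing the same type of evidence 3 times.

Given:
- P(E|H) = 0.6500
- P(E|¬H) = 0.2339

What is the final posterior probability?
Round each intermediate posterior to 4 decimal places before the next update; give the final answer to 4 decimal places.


Sequential Bayesian updating:

Initial prior: P(H) = 0.3964

Update 1:
  P(E) = 0.6500 × 0.3964 + 0.2339 × 0.6036 = 0.25766000 + 0.14118204 = 0.39884204
  P(H|E) = 0.25766000 / 0.39884204 = 0.6460

Update 2:
  P(E) = 0.6500 × 0.6460 + 0.2339 × 0.3540 = 0.41990000 + 0.08280060 = 0.50270060
  P(H|E) = 0.41990000 / 0.50270060 = 0.8353

Update 3:
  P(E) = 0.6500 × 0.8353 + 0.2339 × 0.1647 = 0.54294500 + 0.03852333 = 0.58146833
  P(H|E) = 0.54294500 / 0.58146833 = 0.9337

Final posterior: 0.9337


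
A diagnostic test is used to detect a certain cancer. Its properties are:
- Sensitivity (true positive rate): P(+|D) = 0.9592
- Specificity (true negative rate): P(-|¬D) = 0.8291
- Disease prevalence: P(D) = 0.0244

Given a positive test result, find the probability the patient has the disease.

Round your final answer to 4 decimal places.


Let D = has disease, + = positive test

Given:
- P(D) = 0.0244 (prevalence)
- P(+|D) = 0.9592 (sensitivity)
- P(-|¬D) = 0.8291 (specificity)
- P(+|¬D) = 0.1709 (false positive rate = 1 - specificity)

Step 1: Find P(+)
P(+) = P(+|D)P(D) + P(+|¬D)P(¬D)
     = 0.9592 × 0.0244 + 0.1709 × 0.9756
     = 0.02340448 + 0.16673004
     = 0.19013452

Step 2: Apply Bayes' theorem for P(D|+)
P(D|+) = P(+|D)P(D) / P(+)
       = 0.02340448 / 0.19013452
       = 0.1231


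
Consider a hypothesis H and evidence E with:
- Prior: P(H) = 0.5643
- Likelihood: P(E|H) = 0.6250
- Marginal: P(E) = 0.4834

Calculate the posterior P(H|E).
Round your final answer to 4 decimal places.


Using Bayes' theorem:

P(H|E) = P(E|H) × P(H) / P(E)
       = 0.6250 × 0.5643 / 0.4834
       = 0.35268750 / 0.4834
       = 0.7296

The evidence strengthens our belief in H.
Prior: 0.5643 → Posterior: 0.7296


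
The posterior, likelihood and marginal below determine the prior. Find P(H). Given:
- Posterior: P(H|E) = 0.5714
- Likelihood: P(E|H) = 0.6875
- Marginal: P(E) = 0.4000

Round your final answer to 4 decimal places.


From Bayes' theorem: P(H|E) = P(E|H) × P(H) / P(E)

Rearranging for P(H):
P(H) = P(H|E) × P(E) / P(E|H)
     = 0.5714 × 0.4000 / 0.6875
     = 0.22856000 / 0.6875
     = 0.3325


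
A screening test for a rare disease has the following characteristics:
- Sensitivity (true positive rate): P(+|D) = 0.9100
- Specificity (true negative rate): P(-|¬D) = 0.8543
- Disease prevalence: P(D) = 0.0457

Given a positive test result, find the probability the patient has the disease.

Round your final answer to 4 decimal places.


Let D = has disease, + = positive test

Given:
- P(D) = 0.0457 (prevalence)
- P(+|D) = 0.9100 (sensitivity)
- P(-|¬D) = 0.8543 (specificity)
- P(+|¬D) = 0.1457 (false positive rate = 1 - specificity)

Step 1: Find P(+)
P(+) = P(+|D)P(D) + P(+|¬D)P(¬D)
     = 0.9100 × 0.0457 + 0.1457 × 0.9543
     = 0.04158700 + 0.13904151
     = 0.18062851

Step 2: Apply Bayes' theorem for P(D|+)
P(D|+) = P(+|D)P(D) / P(+)
       = 0.04158700 / 0.18062851
       = 0.2302


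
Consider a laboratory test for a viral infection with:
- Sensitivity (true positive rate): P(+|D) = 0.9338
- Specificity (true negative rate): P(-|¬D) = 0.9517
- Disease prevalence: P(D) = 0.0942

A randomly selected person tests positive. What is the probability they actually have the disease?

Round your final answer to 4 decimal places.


Let D = has disease, + = positive test

Given:
- P(D) = 0.0942 (prevalence)
- P(+|D) = 0.9338 (sensitivity)
- P(-|¬D) = 0.9517 (specificity)
- P(+|¬D) = 0.0483 (false positive rate = 1 - specificity)

Step 1: Find P(+)
P(+) = P(+|D)P(D) + P(+|¬D)P(¬D)
     = 0.9338 × 0.0942 + 0.0483 × 0.9058
     = 0.08796396 + 0.04375014
     = 0.13171410

Step 2: Apply Bayes' theorem for P(D|+)
P(D|+) = P(+|D)P(D) / P(+)
       = 0.08796396 / 0.13171410
       = 0.6678


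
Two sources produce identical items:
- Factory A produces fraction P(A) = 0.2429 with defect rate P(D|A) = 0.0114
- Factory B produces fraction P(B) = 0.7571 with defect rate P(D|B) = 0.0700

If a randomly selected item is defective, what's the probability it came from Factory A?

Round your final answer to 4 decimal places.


Let A = from Factory A, D = defective

Given:
- P(A) = 0.2429, P(B) = 0.7571
- P(D|A) = 0.0114, P(D|B) = 0.0700

Step 1: Find P(D)
P(D) = P(D|A)P(A) + P(D|B)P(B)
     = 0.0114 × 0.2429 + 0.0700 × 0.7571
     = 0.00276906 + 0.05299700
     = 0.05576606

Step 2: Apply Bayes' theorem
P(A|D) = P(D|A)P(A) / P(D)
       = 0.00276906 / 0.05576606
       = 0.0497
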